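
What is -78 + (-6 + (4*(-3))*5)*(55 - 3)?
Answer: -3510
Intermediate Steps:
-78 + (-6 + (4*(-3))*5)*(55 - 3) = -78 + (-6 - 12*5)*52 = -78 + (-6 - 60)*52 = -78 - 66*52 = -78 - 3432 = -3510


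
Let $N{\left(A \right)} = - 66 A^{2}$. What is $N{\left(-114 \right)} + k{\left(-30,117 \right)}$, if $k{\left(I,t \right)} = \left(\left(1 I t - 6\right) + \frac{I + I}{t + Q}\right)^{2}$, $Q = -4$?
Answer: $\frac{146948896440}{12769} \approx 1.1508 \cdot 10^{7}$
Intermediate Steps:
$k{\left(I,t \right)} = \left(-6 + I t + \frac{2 I}{-4 + t}\right)^{2}$ ($k{\left(I,t \right)} = \left(\left(1 I t - 6\right) + \frac{I + I}{t - 4}\right)^{2} = \left(\left(I t - 6\right) + \frac{2 I}{-4 + t}\right)^{2} = \left(\left(-6 + I t\right) + \frac{2 I}{-4 + t}\right)^{2} = \left(-6 + I t + \frac{2 I}{-4 + t}\right)^{2}$)
$N{\left(-114 \right)} + k{\left(-30,117 \right)} = - 66 \left(-114\right)^{2} + \frac{\left(24 - 702 + 2 \left(-30\right) - 30 \cdot 117^{2} - \left(-120\right) 117\right)^{2}}{\left(-4 + 117\right)^{2}} = \left(-66\right) 12996 + \frac{\left(24 - 702 - 60 - 410670 + 14040\right)^{2}}{12769} = -857736 + \frac{\left(24 - 702 - 60 - 410670 + 14040\right)^{2}}{12769} = -857736 + \frac{\left(-397368\right)^{2}}{12769} = -857736 + \frac{1}{12769} \cdot 157901327424 = -857736 + \frac{157901327424}{12769} = \frac{146948896440}{12769}$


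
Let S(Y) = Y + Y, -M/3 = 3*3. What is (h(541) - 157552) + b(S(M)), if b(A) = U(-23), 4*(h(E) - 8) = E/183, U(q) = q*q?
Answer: -114934439/732 ≈ -1.5701e+5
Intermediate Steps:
M = -27 (M = -9*3 = -3*9 = -27)
U(q) = q²
S(Y) = 2*Y
h(E) = 8 + E/732 (h(E) = 8 + (E/183)/4 = 8 + E/732)
b(A) = 529 (b(A) = (-23)² = 529)
(h(541) - 157552) + b(S(M)) = ((8 + (1/732)*541) - 157552) + 529 = ((8 + 541/732) - 157552) + 529 = (6397/732 - 157552) + 529 = -115321667/732 + 529 = -114934439/732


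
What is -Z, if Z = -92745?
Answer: 92745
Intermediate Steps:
-Z = -1*(-92745) = 92745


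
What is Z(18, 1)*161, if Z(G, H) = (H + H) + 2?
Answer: 644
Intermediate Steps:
Z(G, H) = 2 + 2*H (Z(G, H) = 2*H + 2 = 2 + 2*H)
Z(18, 1)*161 = (2 + 2*1)*161 = (2 + 2)*161 = 4*161 = 644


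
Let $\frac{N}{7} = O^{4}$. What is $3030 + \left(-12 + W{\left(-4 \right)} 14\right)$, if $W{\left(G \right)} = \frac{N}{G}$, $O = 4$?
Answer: $-3254$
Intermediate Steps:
$N = 1792$ ($N = 7 \cdot 4^{4} = 7 \cdot 256 = 1792$)
$W{\left(G \right)} = \frac{1792}{G}$
$3030 + \left(-12 + W{\left(-4 \right)} 14\right) = 3030 + \left(-12 + \frac{1792}{-4} \cdot 14\right) = 3030 + \left(-12 + 1792 \left(- \frac{1}{4}\right) 14\right) = 3030 - 6284 = -3254$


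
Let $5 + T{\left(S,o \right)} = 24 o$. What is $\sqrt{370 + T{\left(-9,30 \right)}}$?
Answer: $\sqrt{1085} \approx 32.939$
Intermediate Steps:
$T{\left(S,o \right)} = -5 + 24 o$
$\sqrt{370 + T{\left(-9,30 \right)}} = \sqrt{370 + \left(-5 + 24 \cdot 30\right)} = \sqrt{370 + \left(-5 + 720\right)} = \sqrt{370 + 715} = \sqrt{1085}$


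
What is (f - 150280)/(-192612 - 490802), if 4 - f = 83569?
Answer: 233845/683414 ≈ 0.34217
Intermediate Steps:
f = -83565 (f = 4 - 1*83569 = 4 - 83569 = -83565)
(f - 150280)/(-192612 - 490802) = (-83565 - 150280)/(-192612 - 490802) = -233845/(-683414) = -233845*(-1/683414) = 233845/683414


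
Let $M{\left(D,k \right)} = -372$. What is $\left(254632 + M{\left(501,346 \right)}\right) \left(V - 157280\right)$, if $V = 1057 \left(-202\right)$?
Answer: $-94278082440$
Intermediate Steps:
$V = -213514$
$\left(254632 + M{\left(501,346 \right)}\right) \left(V - 157280\right) = \left(254632 - 372\right) \left(-213514 - 157280\right) = 254260 \left(-370794\right) = -94278082440$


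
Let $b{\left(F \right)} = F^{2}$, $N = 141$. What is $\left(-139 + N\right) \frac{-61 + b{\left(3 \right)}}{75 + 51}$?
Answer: $- \frac{52}{63} \approx -0.8254$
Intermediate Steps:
$\left(-139 + N\right) \frac{-61 + b{\left(3 \right)}}{75 + 51} = \left(-139 + 141\right) \frac{-61 + 3^{2}}{75 + 51} = 2 \frac{-61 + 9}{126} = 2 \left(\left(-52\right) \frac{1}{126}\right) = 2 \left(- \frac{26}{63}\right) = - \frac{52}{63}$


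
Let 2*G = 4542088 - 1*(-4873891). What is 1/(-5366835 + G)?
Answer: -2/1317691 ≈ -1.5178e-6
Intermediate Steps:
G = 9415979/2 (G = (4542088 - 1*(-4873891))/2 = (4542088 + 4873891)/2 = (½)*9415979 = 9415979/2 ≈ 4.7080e+6)
1/(-5366835 + G) = 1/(-5366835 + 9415979/2) = 1/(-1317691/2) = -2/1317691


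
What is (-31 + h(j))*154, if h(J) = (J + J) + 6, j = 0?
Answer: -3850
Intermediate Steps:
h(J) = 6 + 2*J (h(J) = 2*J + 6 = 6 + 2*J)
(-31 + h(j))*154 = (-31 + (6 + 2*0))*154 = (-31 + (6 + 0))*154 = (-31 + 6)*154 = -25*154 = -3850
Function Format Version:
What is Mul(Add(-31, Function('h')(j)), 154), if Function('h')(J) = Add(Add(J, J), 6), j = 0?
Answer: -3850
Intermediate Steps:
Function('h')(J) = Add(6, Mul(2, J)) (Function('h')(J) = Add(Mul(2, J), 6) = Add(6, Mul(2, J)))
Mul(Add(-31, Function('h')(j)), 154) = Mul(Add(-31, Add(6, Mul(2, 0))), 154) = Mul(Add(-31, Add(6, 0)), 154) = Mul(Add(-31, 6), 154) = Mul(-25, 154) = -3850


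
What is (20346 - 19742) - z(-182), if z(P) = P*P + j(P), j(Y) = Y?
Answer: -32338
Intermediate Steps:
z(P) = P + P² (z(P) = P*P + P = P² + P = P + P²)
(20346 - 19742) - z(-182) = (20346 - 19742) - (-182)*(1 - 182) = 604 - (-182)*(-181) = 604 - 1*32942 = 604 - 32942 = -32338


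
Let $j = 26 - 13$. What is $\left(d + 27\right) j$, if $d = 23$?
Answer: $650$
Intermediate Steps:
$j = 13$ ($j = 26 - 13 = 13$)
$\left(d + 27\right) j = \left(23 + 27\right) 13 = 50 \cdot 13 = 650$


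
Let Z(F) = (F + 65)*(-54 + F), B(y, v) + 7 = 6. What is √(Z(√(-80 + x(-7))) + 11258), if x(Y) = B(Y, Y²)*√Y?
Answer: √(7668 + 11*√(-80 - I*√7) - I*√7) ≈ 87.578 - 0.5769*I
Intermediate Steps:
B(y, v) = -1 (B(y, v) = -7 + 6 = -1)
x(Y) = -√Y
Z(F) = (-54 + F)*(65 + F) (Z(F) = (65 + F)*(-54 + F) = (-54 + F)*(65 + F))
√(Z(√(-80 + x(-7))) + 11258) = √((-3510 + (√(-80 - √(-7)))² + 11*√(-80 - √(-7))) + 11258) = √((-3510 + (√(-80 - I*√7))² + 11*√(-80 - I*√7)) + 11258) = √((-3510 + (-80 - I*√7) + 11*√(-80 - I*√7)) + 11258) = √((-3590 + 11*√(-80 - I*√7) - I*√7) + 11258) = √(7668 + 11*√(-80 - I*√7) - I*√7)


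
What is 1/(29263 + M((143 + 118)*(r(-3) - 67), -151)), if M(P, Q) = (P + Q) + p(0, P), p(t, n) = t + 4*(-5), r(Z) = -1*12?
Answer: 1/8473 ≈ 0.00011802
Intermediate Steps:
r(Z) = -12
p(t, n) = -20 + t (p(t, n) = t - 20 = -20 + t)
M(P, Q) = -20 + P + Q (M(P, Q) = (P + Q) + (-20 + 0) = (P + Q) - 20 = -20 + P + Q)
1/(29263 + M((143 + 118)*(r(-3) - 67), -151)) = 1/(29263 + (-20 + (143 + 118)*(-12 - 67) - 151)) = 1/(29263 + (-20 + 261*(-79) - 151)) = 1/(29263 + (-20 - 20619 - 151)) = 1/(29263 - 20790) = 1/8473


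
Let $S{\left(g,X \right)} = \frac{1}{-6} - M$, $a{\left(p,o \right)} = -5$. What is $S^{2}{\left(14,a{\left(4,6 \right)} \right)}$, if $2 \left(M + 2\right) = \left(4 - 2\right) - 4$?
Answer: $\frac{289}{36} \approx 8.0278$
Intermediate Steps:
$M = -3$ ($M = -2 + \frac{\left(4 - 2\right) - 4}{2} = -2 + \frac{2 - 4}{2} = -2 + \frac{1}{2} \left(-2\right) = -2 - 1 = -3$)
$S{\left(g,X \right)} = \frac{17}{6}$ ($S{\left(g,X \right)} = \frac{1}{-6} - -3 = - \frac{1}{6} + 3 = \frac{17}{6}$)
$S^{2}{\left(14,a{\left(4,6 \right)} \right)} = \left(\frac{17}{6}\right)^{2} = \frac{289}{36}$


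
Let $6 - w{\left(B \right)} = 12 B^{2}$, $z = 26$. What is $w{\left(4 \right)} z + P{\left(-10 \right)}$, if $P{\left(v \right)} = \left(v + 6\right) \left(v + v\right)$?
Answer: $-4756$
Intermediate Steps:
$w{\left(B \right)} = 6 - 12 B^{2}$
$P{\left(v \right)} = 2 v \left(6 + v\right)$ ($P{\left(v \right)} = \left(6 + v\right) 2 v = 2 v \left(6 + v\right)$)
$w{\left(4 \right)} z + P{\left(-10 \right)} = \left(6 - 12 \cdot 4^{2}\right) 26 + 2 \left(-10\right) \left(6 - 10\right) = \left(6 - 192\right) 26 + 2 \left(-10\right) \left(-4\right) = \left(6 - 192\right) 26 + 80 = \left(-186\right) 26 + 80 = -4836 + 80 = -4756$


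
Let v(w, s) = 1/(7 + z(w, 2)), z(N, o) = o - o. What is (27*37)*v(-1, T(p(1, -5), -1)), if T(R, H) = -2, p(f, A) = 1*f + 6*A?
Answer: 999/7 ≈ 142.71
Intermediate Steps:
z(N, o) = 0
p(f, A) = f + 6*A
v(w, s) = 1/7 (v(w, s) = 1/(7 + 0) = 1/7)
(27*37)*v(-1, T(p(1, -5), -1)) = (27*37)*(1/7) = 999*(1/7) = 999/7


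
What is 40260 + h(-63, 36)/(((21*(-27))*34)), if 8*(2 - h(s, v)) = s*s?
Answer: 6209062193/154224 ≈ 40260.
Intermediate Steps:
h(s, v) = 2 - s²/8 (h(s, v) = 2 - s*s/8 = 2 - s²/8)
40260 + h(-63, 36)/(((21*(-27))*34)) = 40260 + (2 - ⅛*(-63)²)/(((21*(-27))*34)) = 40260 + (2 - ⅛*3969)/((-567*34)) = 40260 + (2 - 3969/8)/(-19278) = 40260 - 3953/8*(-1/19278) = 40260 + 3953/154224 = 6209062193/154224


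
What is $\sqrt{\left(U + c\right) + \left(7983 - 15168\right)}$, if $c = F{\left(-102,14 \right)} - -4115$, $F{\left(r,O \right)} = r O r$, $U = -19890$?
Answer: $14 \sqrt{626} \approx 350.28$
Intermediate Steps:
$F{\left(r,O \right)} = O r^{2}$ ($F{\left(r,O \right)} = O r r = O r^{2}$)
$c = 149771$ ($c = 14 \left(-102\right)^{2} - -4115 = 14 \cdot 10404 + 4115 = 145656 + 4115 = 149771$)
$\sqrt{\left(U + c\right) + \left(7983 - 15168\right)} = \sqrt{\left(-19890 + 149771\right) + \left(7983 - 15168\right)} = \sqrt{129881 - 7185} = \sqrt{122696} = 14 \sqrt{626}$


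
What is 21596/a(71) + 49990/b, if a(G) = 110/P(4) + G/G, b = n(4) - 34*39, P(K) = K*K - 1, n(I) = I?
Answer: 42199993/16525 ≈ 2553.7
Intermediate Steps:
P(K) = -1 + K**2 (P(K) = K**2 - 1 = -1 + K**2)
b = -1322 (b = 4 - 34*39 = 4 - 1326 = -1322)
a(G) = 25/3 (a(G) = 110/(-1 + 4**2) + G/G = 110/(-1 + 16) + 1 = 110/15 + 1 = 110*(1/15) + 1 = 22/3 + 1 = 25/3)
21596/a(71) + 49990/b = 21596/(25/3) + 49990/(-1322) = 21596*(3/25) + 49990*(-1/1322) = 64788/25 - 24995/661 = 42199993/16525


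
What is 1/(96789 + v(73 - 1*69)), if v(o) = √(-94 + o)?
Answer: 32263/3122703537 - I*√10/3122703537 ≈ 1.0332e-5 - 1.0127e-9*I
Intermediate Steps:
1/(96789 + v(73 - 1*69)) = 1/(96789 + √(-94 + (73 - 1*69))) = 1/(96789 + √(-94 + (73 - 69))) = 1/(96789 + √(-94 + 4)) = 1/(96789 + √(-90)) = 1/(96789 + 3*I*√10)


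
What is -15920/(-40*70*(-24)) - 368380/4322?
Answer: -155149639/1815240 ≈ -85.471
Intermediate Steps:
-15920/(-40*70*(-24)) - 368380/4322 = -15920/((-2800*(-24))) - 368380*1/4322 = -15920/67200 - 184190/2161 = -15920*1/67200 - 184190/2161 = -199/840 - 184190/2161 = -155149639/1815240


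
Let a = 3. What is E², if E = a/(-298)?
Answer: 9/88804 ≈ 0.00010135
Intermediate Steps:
E = -3/298 (E = 3/(-298) = 3*(-1/298) = -3/298 ≈ -0.010067)
E² = (-3/298)² = 9/88804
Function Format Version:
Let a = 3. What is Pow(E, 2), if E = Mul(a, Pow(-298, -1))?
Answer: Rational(9, 88804) ≈ 0.00010135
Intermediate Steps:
E = Rational(-3, 298) (E = Mul(3, Pow(-298, -1)) = Mul(3, Rational(-1, 298)) = Rational(-3, 298) ≈ -0.010067)
Pow(E, 2) = Pow(Rational(-3, 298), 2) = Rational(9, 88804)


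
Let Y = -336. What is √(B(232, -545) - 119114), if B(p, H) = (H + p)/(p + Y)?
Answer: 7*I*√6572982/52 ≈ 345.12*I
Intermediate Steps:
B(p, H) = (H + p)/(-336 + p) (B(p, H) = (H + p)/(p - 336) = (H + p)/(-336 + p))
√(B(232, -545) - 119114) = √((-545 + 232)/(-336 + 232) - 119114) = √(-313/(-104) - 119114) = √(-1/104*(-313) - 119114) = √(313/104 - 119114) = √(-12387543/104) = 7*I*√6572982/52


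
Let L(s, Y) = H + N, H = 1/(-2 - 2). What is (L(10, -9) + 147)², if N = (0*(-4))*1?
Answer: 344569/16 ≈ 21536.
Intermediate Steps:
H = -¼ (H = 1/(-4) = -¼ ≈ -0.25000)
N = 0 (N = 0*1 = 0)
L(s, Y) = -¼ (L(s, Y) = -¼ + 0 = -¼)
(L(10, -9) + 147)² = (-¼ + 147)² = (587/4)² = 344569/16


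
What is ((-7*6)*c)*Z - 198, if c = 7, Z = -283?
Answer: 83004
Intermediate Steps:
((-7*6)*c)*Z - 198 = (-7*6*7)*(-283) - 198 = -42*7*(-283) - 198 = -294*(-283) - 198 = 83202 - 198 = 83004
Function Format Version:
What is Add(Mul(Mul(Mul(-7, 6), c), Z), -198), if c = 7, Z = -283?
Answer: 83004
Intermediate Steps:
Add(Mul(Mul(Mul(-7, 6), c), Z), -198) = Add(Mul(Mul(Mul(-7, 6), 7), -283), -198) = Add(Mul(Mul(-42, 7), -283), -198) = Add(Mul(-294, -283), -198) = Add(83202, -198) = 83004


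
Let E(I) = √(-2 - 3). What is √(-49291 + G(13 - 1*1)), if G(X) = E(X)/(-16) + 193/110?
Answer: √(-2385599480 - 3025*I*√5)/220 ≈ 0.00031475 - 222.01*I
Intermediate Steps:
E(I) = I*√5 (E(I) = √(-5) = I*√5)
G(X) = 193/110 - I*√5/16 (G(X) = (I*√5)/(-16) + 193/110 = (I*√5)*(-1/16) + 193*(1/110) = -I*√5/16 + 193/110 = 193/110 - I*√5/16)
√(-49291 + G(13 - 1*1)) = √(-49291 + (193/110 - I*√5/16)) = √(-5421817/110 - I*√5/16)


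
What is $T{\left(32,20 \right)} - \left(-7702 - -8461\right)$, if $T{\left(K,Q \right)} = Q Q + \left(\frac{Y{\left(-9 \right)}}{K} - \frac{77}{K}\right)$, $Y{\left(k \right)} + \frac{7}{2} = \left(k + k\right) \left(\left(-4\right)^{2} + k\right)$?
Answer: $- \frac{23389}{64} \approx -365.45$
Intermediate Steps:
$Y{\left(k \right)} = - \frac{7}{2} + 2 k \left(16 + k\right)$ ($Y{\left(k \right)} = - \frac{7}{2} + \left(k + k\right) \left(\left(-4\right)^{2} + k\right) = - \frac{7}{2} + 2 k \left(16 + k\right)$)
$T{\left(K,Q \right)} = Q^{2} - \frac{413}{2 K}$ ($T{\left(K,Q \right)} = Q Q + \left(\frac{- \frac{7}{2} + 2 \left(-9\right)^{2} + 32 \left(-9\right)}{K} - \frac{77}{K}\right) = Q^{2} + \left(\frac{- \frac{7}{2} + 2 \cdot 81 - 288}{K} - \frac{77}{K}\right) = Q^{2} + \left(\frac{- \frac{7}{2} + 162 - 288}{K} - \frac{77}{K}\right) = Q^{2} - \frac{413}{2 K}$)
$T{\left(32,20 \right)} - \left(-7702 - -8461\right) = \left(20^{2} - \frac{413}{2 \cdot 32}\right) - \left(-7702 - -8461\right) = \left(400 - \frac{413}{64}\right) - \left(-7702 + 8461\right) = \left(400 - \frac{413}{64}\right) - 759 = \frac{25187}{64} - 759 = - \frac{23389}{64}$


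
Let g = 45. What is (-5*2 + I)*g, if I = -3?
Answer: -585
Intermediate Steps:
(-5*2 + I)*g = (-5*2 - 3)*45 = (-10 - 3)*45 = -13*45 = -585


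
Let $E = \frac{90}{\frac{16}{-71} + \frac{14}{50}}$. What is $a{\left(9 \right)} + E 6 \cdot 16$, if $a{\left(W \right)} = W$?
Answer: $\frac{15336873}{97} \approx 1.5811 \cdot 10^{5}$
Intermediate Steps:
$E = \frac{159750}{97}$ ($E = \frac{90}{16 \left(- \frac{1}{71}\right) + 14 \cdot \frac{1}{50}} = \frac{90}{- \frac{16}{71} + \frac{7}{25}} = \frac{90}{\frac{97}{1775}} = 90 \cdot \frac{1775}{97} = \frac{159750}{97} \approx 1646.9$)
$a{\left(9 \right)} + E 6 \cdot 16 = 9 + \frac{159750 \cdot 6 \cdot 16}{97} = 9 + \frac{159750}{97} \cdot 96 = 9 + \frac{15336000}{97} = \frac{15336873}{97}$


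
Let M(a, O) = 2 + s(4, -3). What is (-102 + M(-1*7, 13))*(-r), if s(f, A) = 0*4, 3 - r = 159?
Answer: -15600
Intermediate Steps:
r = -156 (r = 3 - 1*159 = 3 - 159 = -156)
s(f, A) = 0
M(a, O) = 2 (M(a, O) = 2 + 0 = 2)
(-102 + M(-1*7, 13))*(-r) = (-102 + 2)*(-1*(-156)) = -100*156 = -15600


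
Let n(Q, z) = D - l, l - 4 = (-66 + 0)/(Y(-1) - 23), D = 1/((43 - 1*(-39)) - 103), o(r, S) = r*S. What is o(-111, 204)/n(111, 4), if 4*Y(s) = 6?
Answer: 20447532/6427 ≈ 3181.5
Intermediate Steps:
o(r, S) = S*r
Y(s) = 3/2 (Y(s) = (1/4)*6 = 3/2)
D = -1/21 (D = 1/((43 + 39) - 103) = 1/(82 - 103) = 1/(-21) = -1/21 ≈ -0.047619)
l = 304/43 (l = 4 + (-66 + 0)/(3/2 - 23) = 4 - 66/(-43/2) = 4 - 66*(-2/43) = 4 + 132/43 = 304/43 ≈ 7.0698)
n(Q, z) = -6427/903 (n(Q, z) = -1/21 - 1*304/43 = -1/21 - 304/43 = -6427/903)
o(-111, 204)/n(111, 4) = (204*(-111))/(-6427/903) = -22644*(-903/6427) = 20447532/6427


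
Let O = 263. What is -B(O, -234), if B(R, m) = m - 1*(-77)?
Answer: 157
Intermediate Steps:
B(R, m) = 77 + m (B(R, m) = m + 77 = 77 + m)
-B(O, -234) = -(77 - 234) = -1*(-157) = 157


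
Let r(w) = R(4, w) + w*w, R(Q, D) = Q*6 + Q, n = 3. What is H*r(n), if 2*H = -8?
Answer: -148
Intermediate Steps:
H = -4 (H = (1/2)*(-8) = -4)
R(Q, D) = 7*Q (R(Q, D) = 6*Q + Q = 7*Q)
r(w) = 28 + w**2 (r(w) = 7*4 + w*w = 28 + w**2)
H*r(n) = -4*(28 + 3**2) = -4*(28 + 9) = -4*37 = -148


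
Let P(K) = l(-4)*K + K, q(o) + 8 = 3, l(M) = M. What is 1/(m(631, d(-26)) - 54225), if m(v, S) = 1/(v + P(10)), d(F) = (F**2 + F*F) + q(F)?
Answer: -601/32589224 ≈ -1.8442e-5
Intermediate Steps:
q(o) = -5 (q(o) = -8 + 3 = -5)
d(F) = -5 + 2*F**2 (d(F) = (F**2 + F*F) - 5 = (F**2 + F**2) - 5 = 2*F**2 - 5 = -5 + 2*F**2)
P(K) = -3*K (P(K) = -4*K + K = -3*K)
m(v, S) = 1/(-30 + v) (m(v, S) = 1/(v - 3*10) = 1/(v - 30) = 1/(-30 + v))
1/(m(631, d(-26)) - 54225) = 1/(1/(-30 + 631) - 54225) = 1/(1/601 - 54225) = 1/(-32589224/601) = -601/32589224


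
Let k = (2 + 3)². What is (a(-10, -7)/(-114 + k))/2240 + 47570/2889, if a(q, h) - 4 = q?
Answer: 4741786267/287975520 ≈ 16.466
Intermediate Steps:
k = 25 (k = 5² = 25)
a(q, h) = 4 + q
(a(-10, -7)/(-114 + k))/2240 + 47570/2889 = ((4 - 10)/(-114 + 25))/2240 + 47570/2889 = (-6/(-89))*(1/2240) + 47570*(1/2889) = -1/89*(-6)*(1/2240) + 47570/2889 = (6/89)*(1/2240) + 47570/2889 = 3/99680 + 47570/2889 = 4741786267/287975520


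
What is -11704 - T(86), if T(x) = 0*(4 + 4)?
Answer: -11704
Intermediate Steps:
T(x) = 0 (T(x) = 0*8 = 0)
-11704 - T(86) = -11704 - 1*0 = -11704 + 0 = -11704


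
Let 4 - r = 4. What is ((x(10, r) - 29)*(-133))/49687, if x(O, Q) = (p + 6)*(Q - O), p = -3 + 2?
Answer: 10507/49687 ≈ 0.21146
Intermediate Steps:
r = 0 (r = 4 - 1*4 = 4 - 4 = 0)
p = -1
x(O, Q) = -5*O + 5*Q (x(O, Q) = (-1 + 6)*(Q - O) = 5*(Q - O) = -5*O + 5*Q)
((x(10, r) - 29)*(-133))/49687 = (((-5*10 + 5*0) - 29)*(-133))/49687 = (((-50 + 0) - 29)*(-133))*(1/49687) = ((-50 - 29)*(-133))*(1/49687) = -79*(-133)*(1/49687) = 10507*(1/49687) = 10507/49687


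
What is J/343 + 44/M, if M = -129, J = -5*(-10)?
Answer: -8642/44247 ≈ -0.19531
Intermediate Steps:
J = 50
J/343 + 44/M = 50/343 + 44/(-129) = 50*(1/343) + 44*(-1/129) = 50/343 - 44/129 = -8642/44247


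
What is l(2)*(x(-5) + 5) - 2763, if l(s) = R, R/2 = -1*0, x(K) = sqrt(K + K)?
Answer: -2763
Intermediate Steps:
x(K) = sqrt(2)*sqrt(K) (x(K) = sqrt(2*K) = sqrt(2)*sqrt(K))
R = 0 (R = 2*(-1*0) = 2*0 = 0)
l(s) = 0
l(2)*(x(-5) + 5) - 2763 = 0*(sqrt(2)*sqrt(-5) + 5) - 2763 = 0*(sqrt(2)*(I*sqrt(5)) + 5) - 2763 = 0*(I*sqrt(10) + 5) - 2763 = 0*(5 + I*sqrt(10)) - 2763 = 0 - 2763 = -2763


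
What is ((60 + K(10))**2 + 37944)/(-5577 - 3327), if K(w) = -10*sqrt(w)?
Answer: -5318/1113 + 50*sqrt(10)/371 ≈ -4.3519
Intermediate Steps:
((60 + K(10))**2 + 37944)/(-5577 - 3327) = ((60 - 10*sqrt(10))**2 + 37944)/(-5577 - 3327) = (37944 + (60 - 10*sqrt(10))**2)/(-8904) = (37944 + (60 - 10*sqrt(10))**2)*(-1/8904) = -1581/371 - (60 - 10*sqrt(10))**2/8904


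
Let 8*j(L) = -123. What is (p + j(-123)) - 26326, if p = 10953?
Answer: -123107/8 ≈ -15388.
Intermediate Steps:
j(L) = -123/8 (j(L) = (⅛)*(-123) = -123/8)
(p + j(-123)) - 26326 = (10953 - 123/8) - 26326 = 87501/8 - 26326 = -123107/8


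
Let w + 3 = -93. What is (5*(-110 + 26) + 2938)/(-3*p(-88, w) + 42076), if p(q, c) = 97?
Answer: 2518/41785 ≈ 0.060261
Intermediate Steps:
w = -96 (w = -3 - 93 = -96)
(5*(-110 + 26) + 2938)/(-3*p(-88, w) + 42076) = (5*(-110 + 26) + 2938)/(-3*97 + 42076) = (5*(-84) + 2938)/(-291 + 42076) = (-420 + 2938)/41785 = 2518*(1/41785) = 2518/41785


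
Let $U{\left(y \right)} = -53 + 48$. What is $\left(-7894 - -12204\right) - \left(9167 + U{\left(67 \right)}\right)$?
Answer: $-4852$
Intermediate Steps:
$U{\left(y \right)} = -5$
$\left(-7894 - -12204\right) - \left(9167 + U{\left(67 \right)}\right) = \left(-7894 - -12204\right) - \left(9167 - 5\right) = \left(-7894 + 12204\right) - 9162 = 4310 - 9162 = -4852$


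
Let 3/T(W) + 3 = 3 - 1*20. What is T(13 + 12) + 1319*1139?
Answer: 30046817/20 ≈ 1.5023e+6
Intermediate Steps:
T(W) = -3/20 (T(W) = 3/(-3 + (3 - 1*20)) = 3/(-3 + (3 - 20)) = 3/(-3 - 17) = 3/(-20) = 3*(-1/20) = -3/20)
T(13 + 12) + 1319*1139 = -3/20 + 1319*1139 = -3/20 + 1502341 = 30046817/20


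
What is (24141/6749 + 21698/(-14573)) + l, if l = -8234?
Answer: -42612352233/5176483 ≈ -8231.9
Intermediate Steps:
(24141/6749 + 21698/(-14573)) + l = (24141/6749 + 21698/(-14573)) - 8234 = (24141*(1/6749) + 21698*(-1/14573)) - 8234 = (24141/6749 - 1142/767) - 8234 = 10808789/5176483 - 8234 = -42612352233/5176483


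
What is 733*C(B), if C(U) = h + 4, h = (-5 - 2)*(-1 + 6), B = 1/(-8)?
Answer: -22723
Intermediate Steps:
B = -⅛ (B = 1*(-⅛) = -⅛ ≈ -0.12500)
h = -35 (h = -7*5 = -35)
C(U) = -31 (C(U) = -35 + 4 = -31)
733*C(B) = 733*(-31) = -22723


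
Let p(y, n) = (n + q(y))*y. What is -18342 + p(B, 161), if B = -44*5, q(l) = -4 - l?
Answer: -101282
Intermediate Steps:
B = -220
p(y, n) = y*(-4 + n - y) (p(y, n) = (n + (-4 - y))*y = (-4 + n - y)*y = y*(-4 + n - y))
-18342 + p(B, 161) = -18342 - 220*(-4 + 161 - 1*(-220)) = -18342 - 220*(-4 + 161 + 220) = -18342 - 220*377 = -18342 - 82940 = -101282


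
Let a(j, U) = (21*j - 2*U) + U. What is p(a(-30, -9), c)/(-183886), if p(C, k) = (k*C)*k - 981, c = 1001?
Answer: 311121801/91943 ≈ 3383.9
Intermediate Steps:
a(j, U) = -U + 21*j (a(j, U) = (-2*U + 21*j) + U = -U + 21*j)
p(C, k) = -981 + C*k² (p(C, k) = (C*k)*k - 981 = C*k² - 981 = -981 + C*k²)
p(a(-30, -9), c)/(-183886) = (-981 + (-1*(-9) + 21*(-30))*1001²)/(-183886) = (-981 + (9 - 630)*1002001)*(-1/183886) = (-981 - 621*1002001)*(-1/183886) = (-981 - 622242621)*(-1/183886) = -622243602*(-1/183886) = 311121801/91943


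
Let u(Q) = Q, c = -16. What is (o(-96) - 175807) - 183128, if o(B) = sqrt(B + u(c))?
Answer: -358935 + 4*I*sqrt(7) ≈ -3.5894e+5 + 10.583*I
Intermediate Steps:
o(B) = sqrt(-16 + B) (o(B) = sqrt(B - 16) = sqrt(-16 + B))
(o(-96) - 175807) - 183128 = (sqrt(-16 - 96) - 175807) - 183128 = (sqrt(-112) - 175807) - 183128 = (4*I*sqrt(7) - 175807) - 183128 = (-175807 + 4*I*sqrt(7)) - 183128 = -358935 + 4*I*sqrt(7)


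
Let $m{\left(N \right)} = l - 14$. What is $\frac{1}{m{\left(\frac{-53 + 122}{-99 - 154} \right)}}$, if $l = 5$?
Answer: $- \frac{1}{9} \approx -0.11111$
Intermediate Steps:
$m{\left(N \right)} = -9$ ($m{\left(N \right)} = 5 - 14 = -9$)
$\frac{1}{m{\left(\frac{-53 + 122}{-99 - 154} \right)}} = \frac{1}{-9} = - \frac{1}{9}$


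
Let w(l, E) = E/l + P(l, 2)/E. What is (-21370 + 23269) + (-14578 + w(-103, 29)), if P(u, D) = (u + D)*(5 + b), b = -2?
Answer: -37904223/2987 ≈ -12690.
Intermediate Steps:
P(u, D) = 3*D + 3*u (P(u, D) = (u + D)*(5 - 2) = (D + u)*3 = 3*D + 3*u)
w(l, E) = E/l + (6 + 3*l)/E (w(l, E) = E/l + (3*2 + 3*l)/E = E/l + (6 + 3*l)/E)
(-21370 + 23269) + (-14578 + w(-103, 29)) = (-21370 + 23269) + (-14578 + (6/29 + 29/(-103) + 3*(-103)/29)) = 1899 + (-14578 + (6*(1/29) + 29*(-1/103) + 3*(-103)*(1/29))) = 1899 + (-14578 + (6/29 - 29/103 - 309/29)) = 1899 + (-14578 - 32050/2987) = 1899 - 43576536/2987 = -37904223/2987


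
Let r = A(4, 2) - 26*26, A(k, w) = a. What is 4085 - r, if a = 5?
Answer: 4756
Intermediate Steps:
A(k, w) = 5
r = -671 (r = 5 - 26*26 = 5 - 676 = -671)
4085 - r = 4085 - 1*(-671) = 4085 + 671 = 4756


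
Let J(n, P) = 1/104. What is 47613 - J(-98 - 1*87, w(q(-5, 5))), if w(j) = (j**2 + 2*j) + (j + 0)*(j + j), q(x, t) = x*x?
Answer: 4951751/104 ≈ 47613.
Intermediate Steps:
q(x, t) = x**2
w(j) = 2*j + 3*j**2 (w(j) = (j**2 + 2*j) + j*(2*j) = (j**2 + 2*j) + 2*j**2 = 2*j + 3*j**2)
J(n, P) = 1/104
47613 - J(-98 - 1*87, w(q(-5, 5))) = 47613 - 1*1/104 = 47613 - 1/104 = 4951751/104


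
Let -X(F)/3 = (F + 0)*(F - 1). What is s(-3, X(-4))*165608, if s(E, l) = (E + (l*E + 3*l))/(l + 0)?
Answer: 41402/5 ≈ 8280.4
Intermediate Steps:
X(F) = -3*F*(-1 + F) (X(F) = -3*(F + 0)*(F - 1) = -3*F*(-1 + F))
s(E, l) = (E + 3*l + E*l)/l (s(E, l) = (E + (E*l + 3*l))/l = (E + (3*l + E*l))/l = (E + 3*l + E*l)/l)
s(-3, X(-4))*165608 = (3 - 3 - 3*(-1/(12*(1 - 1*(-4)))))*165608 = (3 - 3 - 3*(-1/(12*(1 + 4))))*165608 = (3 - 3 - 3/(3*(-4)*5))*165608 = (3 - 3 - 3/(-60))*165608 = (3 - 3 - 3*(-1/60))*165608 = (3 - 3 + 1/20)*165608 = (1/20)*165608 = 41402/5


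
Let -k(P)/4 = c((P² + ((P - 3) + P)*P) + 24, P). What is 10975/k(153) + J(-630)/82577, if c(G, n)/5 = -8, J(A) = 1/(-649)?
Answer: 117635478203/1714959136 ≈ 68.594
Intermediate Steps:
J(A) = -1/649
c(G, n) = -40 (c(G, n) = 5*(-8) = -40)
k(P) = 160 (k(P) = -4*(-40) = 160)
10975/k(153) + J(-630)/82577 = 10975/160 - 1/649/82577 = 10975*(1/160) - 1/649*1/82577 = 2195/32 - 1/53592473 = 117635478203/1714959136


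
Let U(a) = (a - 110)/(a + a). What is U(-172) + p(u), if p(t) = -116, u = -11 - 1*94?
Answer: -19811/172 ≈ -115.18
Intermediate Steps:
u = -105 (u = -11 - 94 = -105)
U(a) = (-110 + a)/(2*a) (U(a) = (-110 + a)/((2*a)) = (-110 + a)*(1/(2*a)) = (-110 + a)/(2*a))
U(-172) + p(u) = (½)*(-110 - 172)/(-172) - 116 = (½)*(-1/172)*(-282) - 116 = 141/172 - 116 = -19811/172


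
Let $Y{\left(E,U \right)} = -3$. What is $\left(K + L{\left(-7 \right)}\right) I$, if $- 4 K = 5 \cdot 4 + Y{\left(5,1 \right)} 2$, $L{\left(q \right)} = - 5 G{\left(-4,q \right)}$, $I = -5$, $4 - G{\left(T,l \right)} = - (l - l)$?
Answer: $\frac{235}{2} \approx 117.5$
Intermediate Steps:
$G{\left(T,l \right)} = 4$ ($G{\left(T,l \right)} = 4 - - (l - l) = 4 - \left(-1\right) 0 = 4 - 0 = 4 + 0 = 4$)
$L{\left(q \right)} = -20$ ($L{\left(q \right)} = \left(-5\right) 4 = -20$)
$K = - \frac{7}{2}$ ($K = - \frac{5 \cdot 4 - 6}{4} = - \frac{20 - 6}{4} = \left(- \frac{1}{4}\right) 14 = - \frac{7}{2} \approx -3.5$)
$\left(K + L{\left(-7 \right)}\right) I = \left(- \frac{7}{2} - 20\right) \left(-5\right) = \left(- \frac{47}{2}\right) \left(-5\right) = \frac{235}{2}$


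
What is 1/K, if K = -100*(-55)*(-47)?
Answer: -1/258500 ≈ -3.8685e-6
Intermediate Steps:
K = -258500 (K = 5500*(-47) = -258500)
1/K = 1/(-258500) = -1/258500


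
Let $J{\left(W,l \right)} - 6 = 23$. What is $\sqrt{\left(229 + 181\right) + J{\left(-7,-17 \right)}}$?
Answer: $\sqrt{439} \approx 20.952$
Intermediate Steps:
$J{\left(W,l \right)} = 29$ ($J{\left(W,l \right)} = 6 + 23 = 29$)
$\sqrt{\left(229 + 181\right) + J{\left(-7,-17 \right)}} = \sqrt{\left(229 + 181\right) + 29} = \sqrt{410 + 29} = \sqrt{439}$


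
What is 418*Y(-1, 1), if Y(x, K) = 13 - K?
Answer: 5016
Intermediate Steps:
418*Y(-1, 1) = 418*(13 - 1*1) = 418*(13 - 1) = 418*12 = 5016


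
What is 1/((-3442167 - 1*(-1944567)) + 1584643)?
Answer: 1/87043 ≈ 1.1489e-5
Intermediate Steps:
1/((-3442167 - 1*(-1944567)) + 1584643) = 1/((-3442167 + 1944567) + 1584643) = 1/(-1497600 + 1584643) = 1/87043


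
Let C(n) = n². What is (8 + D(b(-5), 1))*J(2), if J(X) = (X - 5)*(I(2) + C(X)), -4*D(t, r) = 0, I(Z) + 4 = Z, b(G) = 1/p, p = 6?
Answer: -48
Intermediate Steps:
b(G) = ⅙ (b(G) = 1/6 = ⅙)
I(Z) = -4 + Z
D(t, r) = 0 (D(t, r) = -¼*0 = 0)
J(X) = (-5 + X)*(-2 + X²) (J(X) = (X - 5)*((-4 + 2) + X²) = (-5 + X)*(-2 + X²))
(8 + D(b(-5), 1))*J(2) = (8 + 0)*(10 + 2³ - 5*2² - 2*2) = 8*(10 + 8 - 5*4 - 4) = 8*(10 + 8 - 20 - 4) = 8*(-6) = -48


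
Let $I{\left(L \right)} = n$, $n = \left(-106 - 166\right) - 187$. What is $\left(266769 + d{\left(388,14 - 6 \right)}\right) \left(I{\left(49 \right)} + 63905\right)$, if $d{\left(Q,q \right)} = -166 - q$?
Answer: $16914386370$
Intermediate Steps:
$n = -459$ ($n = -272 - 187 = -459$)
$I{\left(L \right)} = -459$
$\left(266769 + d{\left(388,14 - 6 \right)}\right) \left(I{\left(49 \right)} + 63905\right) = \left(266769 - \left(180 - 6\right)\right) \left(-459 + 63905\right) = \left(266769 - 174\right) 63446 = 266595 \cdot 63446 = 16914386370$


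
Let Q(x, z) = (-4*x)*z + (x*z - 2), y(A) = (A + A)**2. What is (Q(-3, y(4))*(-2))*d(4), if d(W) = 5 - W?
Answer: -1148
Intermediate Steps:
y(A) = 4*A**2 (y(A) = (2*A)**2 = 4*A**2)
Q(x, z) = -2 - 3*x*z (Q(x, z) = -4*x*z + (-2 + x*z) = -2 - 3*x*z)
(Q(-3, y(4))*(-2))*d(4) = ((-2 - 3*(-3)*4*4**2)*(-2))*(5 - 1*4) = ((-2 - 3*(-3)*4*16)*(-2))*(5 - 4) = ((-2 - 3*(-3)*64)*(-2))*1 = ((-2 + 576)*(-2))*1 = (574*(-2))*1 = -1148*1 = -1148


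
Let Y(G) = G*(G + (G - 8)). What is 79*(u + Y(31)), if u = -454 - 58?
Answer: 91798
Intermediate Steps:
Y(G) = G*(-8 + 2*G) (Y(G) = G*(G + (-8 + G)) = G*(-8 + 2*G))
u = -512
79*(u + Y(31)) = 79*(-512 + 2*31*(-4 + 31)) = 79*(-512 + 2*31*27) = 79*(-512 + 1674) = 79*1162 = 91798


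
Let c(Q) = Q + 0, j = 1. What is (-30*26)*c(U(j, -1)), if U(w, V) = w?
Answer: -780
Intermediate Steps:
c(Q) = Q
(-30*26)*c(U(j, -1)) = -30*26*1 = -780*1 = -780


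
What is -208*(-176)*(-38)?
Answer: -1391104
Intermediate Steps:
-208*(-176)*(-38) = 36608*(-38) = -1391104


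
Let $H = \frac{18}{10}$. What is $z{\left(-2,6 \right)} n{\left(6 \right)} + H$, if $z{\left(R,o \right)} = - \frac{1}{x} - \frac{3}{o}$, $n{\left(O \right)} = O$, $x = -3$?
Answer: $\frac{4}{5} \approx 0.8$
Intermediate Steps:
$H = \frac{9}{5}$ ($H = 18 \cdot \frac{1}{10} = \frac{9}{5} \approx 1.8$)
$z{\left(R,o \right)} = \frac{1}{3} - \frac{3}{o}$ ($z{\left(R,o \right)} = - \frac{1}{-3} - \frac{3}{o} = \left(-1\right) \left(- \frac{1}{3}\right) - \frac{3}{o} = \frac{1}{3} - \frac{3}{o}$)
$z{\left(-2,6 \right)} n{\left(6 \right)} + H = \frac{-9 + 6}{3 \cdot 6} \cdot 6 + \frac{9}{5} = \frac{1}{3} \cdot \frac{1}{6} \left(-3\right) 6 + \frac{9}{5} = \left(- \frac{1}{6}\right) 6 + \frac{9}{5} = -1 + \frac{9}{5} = \frac{4}{5}$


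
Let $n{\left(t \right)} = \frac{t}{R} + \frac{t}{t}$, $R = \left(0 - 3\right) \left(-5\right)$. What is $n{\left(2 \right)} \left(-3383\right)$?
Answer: $- \frac{57511}{15} \approx -3834.1$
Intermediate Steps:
$R = 15$ ($R = \left(-3\right) \left(-5\right) = 15$)
$n{\left(t \right)} = 1 + \frac{t}{15}$ ($n{\left(t \right)} = \frac{t}{15} + \frac{t}{t} = t \frac{1}{15} + 1 = \frac{t}{15} + 1 = 1 + \frac{t}{15}$)
$n{\left(2 \right)} \left(-3383\right) = \left(1 + \frac{1}{15} \cdot 2\right) \left(-3383\right) = \left(1 + \frac{2}{15}\right) \left(-3383\right) = \frac{17}{15} \left(-3383\right) = - \frac{57511}{15}$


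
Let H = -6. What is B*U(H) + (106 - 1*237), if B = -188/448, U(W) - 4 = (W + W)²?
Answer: -5407/28 ≈ -193.11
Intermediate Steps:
U(W) = 4 + 4*W² (U(W) = 4 + (W + W)² = 4 + (2*W)² = 4 + 4*W²)
B = -47/112 (B = -188*1/448 = -47/112 ≈ -0.41964)
B*U(H) + (106 - 1*237) = -47*(4 + 4*(-6)²)/112 + (106 - 1*237) = -47*(4 + 4*36)/112 + (106 - 237) = -47*(4 + 144)/112 - 131 = -47/112*148 - 131 = -1739/28 - 131 = -5407/28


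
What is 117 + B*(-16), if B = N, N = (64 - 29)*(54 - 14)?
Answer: -22283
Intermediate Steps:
N = 1400 (N = 35*40 = 1400)
B = 1400
117 + B*(-16) = 117 + 1400*(-16) = 117 - 22400 = -22283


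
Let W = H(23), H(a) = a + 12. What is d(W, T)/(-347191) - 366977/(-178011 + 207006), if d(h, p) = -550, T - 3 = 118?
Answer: -127395164357/10066803045 ≈ -12.655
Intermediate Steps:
H(a) = 12 + a
T = 121 (T = 3 + 118 = 121)
W = 35 (W = 12 + 23 = 35)
d(W, T)/(-347191) - 366977/(-178011 + 207006) = -550/(-347191) - 366977/(-178011 + 207006) = -550*(-1/347191) - 366977/28995 = 550/347191 - 366977*1/28995 = 550/347191 - 366977/28995 = -127395164357/10066803045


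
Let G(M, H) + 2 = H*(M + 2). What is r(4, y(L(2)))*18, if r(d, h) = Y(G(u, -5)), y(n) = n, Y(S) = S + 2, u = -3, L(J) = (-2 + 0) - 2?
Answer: 90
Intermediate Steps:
L(J) = -4 (L(J) = -2 - 2 = -4)
G(M, H) = -2 + H*(2 + M) (G(M, H) = -2 + H*(M + 2) = -2 + H*(2 + M))
Y(S) = 2 + S
r(d, h) = 5 (r(d, h) = 2 + (-2 + 2*(-5) - 5*(-3)) = 2 + (-2 - 10 + 15) = 2 + 3 = 5)
r(4, y(L(2)))*18 = 5*18 = 90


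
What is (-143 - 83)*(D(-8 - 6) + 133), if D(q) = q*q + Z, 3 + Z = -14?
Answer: -70512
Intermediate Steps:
Z = -17 (Z = -3 - 14 = -17)
D(q) = -17 + q**2 (D(q) = q*q - 17 = q**2 - 17 = -17 + q**2)
(-143 - 83)*(D(-8 - 6) + 133) = (-143 - 83)*((-17 + (-8 - 6)**2) + 133) = -226*((-17 + (-14)**2) + 133) = -226*((-17 + 196) + 133) = -226*(179 + 133) = -226*312 = -70512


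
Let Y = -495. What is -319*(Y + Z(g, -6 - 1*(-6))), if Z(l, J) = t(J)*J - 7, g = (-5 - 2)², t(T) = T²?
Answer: 160138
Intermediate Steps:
g = 49 (g = (-7)² = 49)
Z(l, J) = -7 + J³ (Z(l, J) = J²*J - 7 = J³ - 7 = -7 + J³)
-319*(Y + Z(g, -6 - 1*(-6))) = -319*(-495 + (-7 + (-6 - 1*(-6))³)) = -319*(-495 + (-7 + (-6 + 6)³)) = -319*(-495 + (-7 + 0³)) = -319*(-495 + (-7 + 0)) = -319*(-495 - 7) = -319*(-502) = 160138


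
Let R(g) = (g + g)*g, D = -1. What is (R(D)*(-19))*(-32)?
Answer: 1216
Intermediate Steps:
R(g) = 2*g² (R(g) = (2*g)*g = 2*g²)
(R(D)*(-19))*(-32) = ((2*(-1)²)*(-19))*(-32) = ((2*1)*(-19))*(-32) = (2*(-19))*(-32) = -38*(-32) = 1216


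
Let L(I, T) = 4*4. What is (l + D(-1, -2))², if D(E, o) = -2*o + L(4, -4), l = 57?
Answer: 5929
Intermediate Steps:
L(I, T) = 16
D(E, o) = 16 - 2*o (D(E, o) = -2*o + 16 = 16 - 2*o)
(l + D(-1, -2))² = (57 + (16 - 2*(-2)))² = (57 + (16 + 4))² = (57 + 20)² = 77² = 5929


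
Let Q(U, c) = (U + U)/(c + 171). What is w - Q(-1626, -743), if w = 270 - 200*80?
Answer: -2250203/143 ≈ -15736.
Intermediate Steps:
Q(U, c) = 2*U/(171 + c) (Q(U, c) = (2*U)/(171 + c) = 2*U/(171 + c))
w = -15730 (w = 270 - 16000 = -15730)
w - Q(-1626, -743) = -15730 - 2*(-1626)/(171 - 743) = -15730 - 2*(-1626)/(-572) = -15730 - 2*(-1626)*(-1)/572 = -15730 - 1*813/143 = -15730 - 813/143 = -2250203/143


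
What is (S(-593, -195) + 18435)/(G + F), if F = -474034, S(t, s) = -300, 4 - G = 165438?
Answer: -65/2292 ≈ -0.028360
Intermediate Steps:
G = -165434 (G = 4 - 1*165438 = 4 - 165438 = -165434)
(S(-593, -195) + 18435)/(G + F) = (-300 + 18435)/(-165434 - 474034) = 18135/(-639468) = 18135*(-1/639468) = -65/2292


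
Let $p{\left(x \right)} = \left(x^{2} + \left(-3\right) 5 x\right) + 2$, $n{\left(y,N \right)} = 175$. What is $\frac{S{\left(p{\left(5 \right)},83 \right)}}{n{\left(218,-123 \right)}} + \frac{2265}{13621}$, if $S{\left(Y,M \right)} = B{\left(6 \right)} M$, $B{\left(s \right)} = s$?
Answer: $\frac{7179633}{2383675} \approx 3.012$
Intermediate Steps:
$p{\left(x \right)} = 2 + x^{2} - 15 x$ ($p{\left(x \right)} = \left(x^{2} - 15 x\right) + 2 = 2 + x^{2} - 15 x$)
$S{\left(Y,M \right)} = 6 M$
$\frac{S{\left(p{\left(5 \right)},83 \right)}}{n{\left(218,-123 \right)}} + \frac{2265}{13621} = \frac{6 \cdot 83}{175} + \frac{2265}{13621} = 498 \cdot \frac{1}{175} + 2265 \cdot \frac{1}{13621} = \frac{498}{175} + \frac{2265}{13621} = \frac{7179633}{2383675}$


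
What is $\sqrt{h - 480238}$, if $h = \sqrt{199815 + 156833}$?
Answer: $\sqrt{-480238 + 2 \sqrt{89162}} \approx 692.56 i$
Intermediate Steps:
$h = 2 \sqrt{89162}$ ($h = \sqrt{356648} = 2 \sqrt{89162} \approx 597.2$)
$\sqrt{h - 480238} = \sqrt{2 \sqrt{89162} - 480238} = \sqrt{-480238 + 2 \sqrt{89162}}$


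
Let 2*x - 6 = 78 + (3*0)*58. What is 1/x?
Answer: 1/42 ≈ 0.023810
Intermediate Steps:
x = 42 (x = 3 + (78 + (3*0)*58)/2 = 3 + (78 + 0*58)/2 = 3 + (78 + 0)/2 = 3 + (½)*78 = 3 + 39 = 42)
1/x = 1/42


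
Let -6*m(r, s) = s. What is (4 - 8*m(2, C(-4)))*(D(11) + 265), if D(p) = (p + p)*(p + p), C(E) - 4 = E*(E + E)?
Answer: 38948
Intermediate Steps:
C(E) = 4 + 2*E² (C(E) = 4 + E*(E + E) = 4 + E*(2*E) = 4 + 2*E²)
m(r, s) = -s/6
D(p) = 4*p² (D(p) = (2*p)*(2*p) = 4*p²)
(4 - 8*m(2, C(-4)))*(D(11) + 265) = (4 - (-4)*(4 + 2*(-4)²)/3)*(4*11² + 265) = (4 - (-4)*(4 + 2*16)/3)*(4*121 + 265) = (4 - (-4)*(4 + 32)/3)*(484 + 265) = (4 - (-4)*36/3)*749 = (4 - 8*(-6))*749 = (4 + 48)*749 = 52*749 = 38948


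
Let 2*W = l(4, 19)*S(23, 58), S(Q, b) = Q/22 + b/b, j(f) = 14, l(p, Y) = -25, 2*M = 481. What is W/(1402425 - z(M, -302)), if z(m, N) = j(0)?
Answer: -1125/61706084 ≈ -1.8232e-5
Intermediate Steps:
M = 481/2 (M = (1/2)*481 = 481/2 ≈ 240.50)
S(Q, b) = 1 + Q/22 (S(Q, b) = Q*(1/22) + 1 = Q/22 + 1 = 1 + Q/22)
z(m, N) = 14
W = -1125/44 (W = (-25*(1 + (1/22)*23))/2 = (-25*(1 + 23/22))/2 = (-25*45/22)/2 = (1/2)*(-1125/22) = -1125/44 ≈ -25.568)
W/(1402425 - z(M, -302)) = -1125/(44*(1402425 - 1*14)) = -1125/(44*(1402425 - 14)) = -1125/44/1402411 = -1125/44*1/1402411 = -1125/61706084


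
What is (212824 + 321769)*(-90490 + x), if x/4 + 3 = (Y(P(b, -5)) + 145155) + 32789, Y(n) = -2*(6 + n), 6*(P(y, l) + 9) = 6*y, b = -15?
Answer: 332205712874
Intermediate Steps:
P(y, l) = -9 + y (P(y, l) = -9 + (6*y)/6 = -9 + y)
Y(n) = -12 - 2*n
x = 711908 (x = -12 + 4*(((-12 - 2*(-9 - 15)) + 145155) + 32789) = -12 + 4*(((-12 - 2*(-24)) + 145155) + 32789) = -12 + 4*(((-12 + 48) + 145155) + 32789) = -12 + 4*((36 + 145155) + 32789) = -12 + 4*(145191 + 32789) = -12 + 4*177980 = -12 + 711920 = 711908)
(212824 + 321769)*(-90490 + x) = (212824 + 321769)*(-90490 + 711908) = 534593*621418 = 332205712874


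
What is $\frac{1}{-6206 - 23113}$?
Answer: $- \frac{1}{29319} \approx -3.4108 \cdot 10^{-5}$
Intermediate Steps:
$\frac{1}{-6206 - 23113} = \frac{1}{-29319} = - \frac{1}{29319}$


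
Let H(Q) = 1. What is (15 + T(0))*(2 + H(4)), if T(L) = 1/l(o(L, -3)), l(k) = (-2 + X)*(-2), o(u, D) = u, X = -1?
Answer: 91/2 ≈ 45.500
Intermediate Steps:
l(k) = 6 (l(k) = (-2 - 1)*(-2) = -3*(-2) = 6)
T(L) = ⅙ (T(L) = 1/6 = ⅙)
(15 + T(0))*(2 + H(4)) = (15 + ⅙)*(2 + 1) = (91/6)*3 = 91/2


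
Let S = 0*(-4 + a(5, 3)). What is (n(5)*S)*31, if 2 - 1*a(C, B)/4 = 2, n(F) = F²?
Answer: 0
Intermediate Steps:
a(C, B) = 0 (a(C, B) = 8 - 4*2 = 8 - 8 = 0)
S = 0 (S = 0*(-4 + 0) = 0*(-4) = 0)
(n(5)*S)*31 = (5²*0)*31 = (25*0)*31 = 0*31 = 0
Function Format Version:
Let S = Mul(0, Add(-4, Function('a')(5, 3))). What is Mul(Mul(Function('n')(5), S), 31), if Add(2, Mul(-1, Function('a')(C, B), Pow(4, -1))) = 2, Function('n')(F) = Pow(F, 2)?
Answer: 0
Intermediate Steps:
Function('a')(C, B) = 0 (Function('a')(C, B) = Add(8, Mul(-4, 2)) = Add(8, -8) = 0)
S = 0 (S = Mul(0, Add(-4, 0)) = Mul(0, -4) = 0)
Mul(Mul(Function('n')(5), S), 31) = Mul(Mul(Pow(5, 2), 0), 31) = Mul(Mul(25, 0), 31) = Mul(0, 31) = 0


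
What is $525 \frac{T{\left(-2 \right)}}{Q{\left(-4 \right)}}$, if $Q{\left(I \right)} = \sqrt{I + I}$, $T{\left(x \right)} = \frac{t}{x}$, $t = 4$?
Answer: $\frac{525 i \sqrt{2}}{2} \approx 371.23 i$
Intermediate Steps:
$T{\left(x \right)} = \frac{4}{x}$
$Q{\left(I \right)} = \sqrt{2} \sqrt{I}$ ($Q{\left(I \right)} = \sqrt{2 I} = \sqrt{2} \sqrt{I}$)
$525 \frac{T{\left(-2 \right)}}{Q{\left(-4 \right)}} = 525 \frac{4 \frac{1}{-2}}{\sqrt{2} \sqrt{-4}} = 525 \frac{4 \left(- \frac{1}{2}\right)}{\sqrt{2} \cdot 2 i} = 525 \left(- \frac{2}{2 i \sqrt{2}}\right) = 525 \left(- 2 \left(- \frac{i \sqrt{2}}{4}\right)\right) = 525 \frac{i \sqrt{2}}{2} = \frac{525 i \sqrt{2}}{2}$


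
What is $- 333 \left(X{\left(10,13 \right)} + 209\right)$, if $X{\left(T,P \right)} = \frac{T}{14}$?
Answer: $- \frac{488844}{7} \approx -69835.0$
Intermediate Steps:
$X{\left(T,P \right)} = \frac{T}{14}$ ($X{\left(T,P \right)} = T \frac{1}{14} = \frac{T}{14}$)
$- 333 \left(X{\left(10,13 \right)} + 209\right) = - 333 \left(\frac{1}{14} \cdot 10 + 209\right) = - 333 \left(\frac{5}{7} + 209\right) = \left(-333\right) \frac{1468}{7} = - \frac{488844}{7}$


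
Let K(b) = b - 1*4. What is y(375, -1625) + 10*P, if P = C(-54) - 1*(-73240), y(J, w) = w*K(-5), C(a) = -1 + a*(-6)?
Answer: 750255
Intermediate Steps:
C(a) = -1 - 6*a
K(b) = -4 + b (K(b) = b - 4 = -4 + b)
y(J, w) = -9*w (y(J, w) = w*(-4 - 5) = w*(-9) = -9*w)
P = 73563 (P = (-1 - 6*(-54)) - 1*(-73240) = (-1 + 324) + 73240 = 323 + 73240 = 73563)
y(375, -1625) + 10*P = -9*(-1625) + 10*73563 = 14625 + 735630 = 750255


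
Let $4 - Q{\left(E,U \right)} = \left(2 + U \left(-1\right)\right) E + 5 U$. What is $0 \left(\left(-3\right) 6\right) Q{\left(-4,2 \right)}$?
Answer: $0$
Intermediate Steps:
$Q{\left(E,U \right)} = 4 - 5 U - E \left(2 - U\right)$ ($Q{\left(E,U \right)} = 4 - \left(\left(2 + U \left(-1\right)\right) E + 5 U\right) = 4 - \left(\left(2 - U\right) E + 5 U\right) = 4 - \left(E \left(2 - U\right) + 5 U\right) = 4 - \left(5 U + E \left(2 - U\right)\right) = 4 - 5 U - E \left(2 - U\right)$)
$0 \left(\left(-3\right) 6\right) Q{\left(-4,2 \right)} = 0 \left(\left(-3\right) 6\right) \left(4 - 10 - -8 - 8\right) = 0 \left(-18\right) \left(4 - 10 + 8 - 8\right) = 0 \left(-6\right) = 0$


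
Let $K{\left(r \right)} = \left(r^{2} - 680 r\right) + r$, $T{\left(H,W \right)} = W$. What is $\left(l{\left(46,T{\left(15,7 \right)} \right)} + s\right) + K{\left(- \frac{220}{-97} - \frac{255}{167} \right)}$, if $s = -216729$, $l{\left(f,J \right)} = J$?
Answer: $- \frac{57001400431502}{262407601} \approx -2.1722 \cdot 10^{5}$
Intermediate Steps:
$K{\left(r \right)} = r^{2} - 679 r$
$\left(l{\left(46,T{\left(15,7 \right)} \right)} + s\right) + K{\left(- \frac{220}{-97} - \frac{255}{167} \right)} = \left(7 - 216729\right) + \left(- \frac{220}{-97} - \frac{255}{167}\right) \left(-679 - \left(- \frac{220}{97} + \frac{255}{167}\right)\right) = -216722 + \left(\left(-220\right) \left(- \frac{1}{97}\right) - \frac{255}{167}\right) \left(-679 - - \frac{12005}{16199}\right) = -216722 + \left(\frac{220}{97} - \frac{255}{167}\right) \left(-679 + \left(\frac{220}{97} - \frac{255}{167}\right)\right) = -216722 + \frac{12005 \left(-679 + \frac{12005}{16199}\right)}{16199} = -216722 + \frac{12005}{16199} \left(- \frac{10987116}{16199}\right) = -216722 - \frac{131900327580}{262407601} = - \frac{57001400431502}{262407601}$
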